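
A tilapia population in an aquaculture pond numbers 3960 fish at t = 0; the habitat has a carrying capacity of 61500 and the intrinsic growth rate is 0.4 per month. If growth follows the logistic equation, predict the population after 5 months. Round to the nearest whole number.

A = (K − N₀)/N₀ = (61500 − 3960)/3960 = 14.53.
N(t) = K/(1 + A·e^(−rt)) = 61500/(1 + 14.53×e^(−0.4×5)).
e^(−2) = 0.13534; denominator = 1 + 14.53×0.13534 = 2.9665.
N = 61500/2.9665 = 20731.8.

20732 fish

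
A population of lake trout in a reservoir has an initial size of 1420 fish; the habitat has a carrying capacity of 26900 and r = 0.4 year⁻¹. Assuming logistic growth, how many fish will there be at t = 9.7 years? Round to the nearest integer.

A = (K − N₀)/N₀ = (26900 − 1420)/1420 = 17.944.
N(t) = K/(1 + A·e^(−rt)) = 26900/(1 + 17.944×e^(−0.4×9.7)).
e^(−3.88) = 0.020651; denominator = 1 + 17.944×0.020651 = 1.3706.
N = 26900/1.3706 = 19627.1.

19627 fish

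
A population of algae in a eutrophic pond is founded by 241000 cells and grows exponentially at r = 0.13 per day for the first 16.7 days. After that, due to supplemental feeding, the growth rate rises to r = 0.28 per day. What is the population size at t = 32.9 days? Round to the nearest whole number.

197165141 cells

Phase 1: N(16.7) = 241000·e^(0.13×16.7) = 241000·e^2.171 = 2.112858×10^6.
Phase 2 runs for 32.9 − 16.7 = 16.2 days at r = 0.28.
N(32.9) = 2.112858×10^6·e^(0.28×16.2) = 2.112858×10^6·e^4.536 = 1.971651×10^8.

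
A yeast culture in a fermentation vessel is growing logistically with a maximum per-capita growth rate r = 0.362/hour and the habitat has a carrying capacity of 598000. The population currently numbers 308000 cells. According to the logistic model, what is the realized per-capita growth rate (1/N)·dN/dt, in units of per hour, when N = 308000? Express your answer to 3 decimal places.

0.176 per hour

(1/N)·dN/dt = r(1 − N/K) = 0.362 × (1 − 308000/598000).
= 0.362 × 0.48495 = 0.17555.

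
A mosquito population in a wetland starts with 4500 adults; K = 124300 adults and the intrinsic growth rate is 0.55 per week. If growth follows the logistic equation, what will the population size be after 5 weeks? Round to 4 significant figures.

A = (K − N₀)/N₀ = (124300 − 4500)/4500 = 26.622.
N(t) = K/(1 + A·e^(−rt)) = 124300/(1 + 26.622×e^(−0.55×5)).
e^(−2.75) = 0.063928; denominator = 1 + 26.622×0.063928 = 2.7019.
N = 124300/2.7019 = 46004.6.

46000 adults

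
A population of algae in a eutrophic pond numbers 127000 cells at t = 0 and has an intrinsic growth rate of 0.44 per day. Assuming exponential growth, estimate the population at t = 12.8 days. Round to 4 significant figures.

N(t) = N₀·e^(rt) = 127000 × e^(0.44×12.8) = 127000 × e^5.632.
e^5.632 ≈ 279.22, so N ≈ 127000 × 279.22 = 3.546094×10^7.

35460000 cells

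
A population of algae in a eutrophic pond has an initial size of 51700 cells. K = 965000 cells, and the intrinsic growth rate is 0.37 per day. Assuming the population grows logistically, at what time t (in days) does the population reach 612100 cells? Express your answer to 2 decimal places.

9.25 days

A = (K − N₀)/N₀ = (965000 − 51700)/51700 = 17.665.
Solve 965000/(1 + 17.665·e^(−0.37t)) = 612100: 1 + 17.665·e^(−0.37t) = 1.5765, so e^(−0.37t) = 0.0326367.
−0.37·t = ln(0.0326367) = -3.4223, so t = 3.4223/0.37 = 9.2495.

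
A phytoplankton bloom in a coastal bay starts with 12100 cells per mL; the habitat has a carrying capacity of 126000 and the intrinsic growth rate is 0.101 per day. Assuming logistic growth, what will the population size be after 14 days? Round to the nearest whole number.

A = (K − N₀)/N₀ = (126000 − 12100)/12100 = 9.4132.
N(t) = K/(1 + A·e^(−rt)) = 126000/(1 + 9.4132×e^(−0.101×14)).
e^(−1.414) = 0.24317; denominator = 1 + 9.4132×0.24317 = 3.289.
N = 126000/3.289 = 38309.5.

38310 cells per mL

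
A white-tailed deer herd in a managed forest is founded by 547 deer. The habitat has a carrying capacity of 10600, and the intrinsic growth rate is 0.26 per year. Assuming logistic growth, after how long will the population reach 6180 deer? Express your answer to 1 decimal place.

12.5 years

A = (K − N₀)/N₀ = (10600 − 547)/547 = 18.378.
Solve 10600/(1 + 18.378·e^(−0.26t)) = 6180: 1 + 18.378·e^(−0.26t) = 1.7152, so e^(−0.26t) = 0.0389158.
−0.26·t = ln(0.0389158) = -3.2464, so t = 3.2464/0.26 = 12.486.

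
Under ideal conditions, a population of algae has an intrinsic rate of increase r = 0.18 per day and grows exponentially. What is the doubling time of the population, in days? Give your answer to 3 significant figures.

Doubling time t_d = ln(2)/r = 0.6931/0.18 = 3.8508.

3.85 days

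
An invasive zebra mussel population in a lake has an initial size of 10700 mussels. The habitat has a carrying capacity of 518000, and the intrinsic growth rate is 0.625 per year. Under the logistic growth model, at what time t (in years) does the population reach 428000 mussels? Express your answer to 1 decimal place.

A = (K − N₀)/N₀ = (518000 − 10700)/10700 = 47.411.
Solve 518000/(1 + 47.411·e^(−0.625t)) = 428000: 1 + 47.411·e^(−0.625t) = 1.2103, so e^(−0.625t) = 0.00443525.
−0.625·t = ln(0.00443525) = -5.4182, so t = 5.4182/0.625 = 8.6691.

8.7 years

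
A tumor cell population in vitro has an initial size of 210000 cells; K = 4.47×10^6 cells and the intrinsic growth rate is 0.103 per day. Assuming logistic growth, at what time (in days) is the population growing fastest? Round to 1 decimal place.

Logistic growth is fastest at N = K/2 = 2.235×10^6.
A = (K − N₀)/N₀ = 20.286. Set K/(1 + A·e^(−rt)) = K/2 → A·e^(−rt) = 1.
e^(−0.103t) = 1/20.286 = 0.0492958, so t = ln(20.286)/0.103 = 3.0099/0.103 = 29.222.

29.2 days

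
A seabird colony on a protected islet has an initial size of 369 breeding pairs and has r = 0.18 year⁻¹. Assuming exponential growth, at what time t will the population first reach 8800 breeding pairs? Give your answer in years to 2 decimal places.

Set N₀·e^(rt) = 8800: e^(0.18·t) = 8800/369 = 23.848.
0.18·t = ln(23.848) = 3.1717, so t = 3.1717/0.18 = 17.621.

17.62 years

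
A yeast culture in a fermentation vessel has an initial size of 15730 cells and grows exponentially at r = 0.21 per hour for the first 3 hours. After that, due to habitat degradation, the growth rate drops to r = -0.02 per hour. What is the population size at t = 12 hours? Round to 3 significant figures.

Phase 1: N(3) = 15730·e^(0.21×3) = 15730·e^0.63 = 29534.8.
Phase 2 runs for 12 − 3 = 9 hours at r = -0.02.
N(12) = 29534.8·e^(-0.02×9) = 29534.8·e^-0.18 = 24669.6.

24700 cells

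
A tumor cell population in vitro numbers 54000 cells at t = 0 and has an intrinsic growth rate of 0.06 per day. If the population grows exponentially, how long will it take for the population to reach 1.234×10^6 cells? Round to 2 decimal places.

Set N₀·e^(rt) = 1.234×10^6: e^(0.06·t) = 1.234×10^6/54000 = 22.852.
0.06·t = ln(22.852) = 3.129, so t = 3.129/0.06 = 52.151.

52.15 days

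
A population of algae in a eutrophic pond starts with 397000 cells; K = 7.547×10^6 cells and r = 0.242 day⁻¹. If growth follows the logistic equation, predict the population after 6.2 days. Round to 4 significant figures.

1504000 cells

A = (K − N₀)/N₀ = (7.547×10^6 − 397000)/397000 = 18.01.
N(t) = K/(1 + A·e^(−rt)) = 7.547×10^6/(1 + 18.01×e^(−0.242×6.2)).
e^(−1.5) = 0.22304; denominator = 1 + 18.01×0.22304 = 5.017.
N = 7.547×10^6/5.017 = 1.50429×10^6.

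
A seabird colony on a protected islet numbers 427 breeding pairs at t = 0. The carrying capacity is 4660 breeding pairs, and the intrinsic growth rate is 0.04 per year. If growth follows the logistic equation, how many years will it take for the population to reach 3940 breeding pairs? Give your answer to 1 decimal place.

A = (K − N₀)/N₀ = (4660 − 427)/427 = 9.9133.
Solve 4660/(1 + 9.9133·e^(−0.04t)) = 3940: 1 + 9.9133·e^(−0.04t) = 1.1827, so e^(−0.04t) = 0.0184338.
−0.04·t = ln(0.0184338) = -3.9936, so t = 3.9936/0.04 = 99.839.

99.8 years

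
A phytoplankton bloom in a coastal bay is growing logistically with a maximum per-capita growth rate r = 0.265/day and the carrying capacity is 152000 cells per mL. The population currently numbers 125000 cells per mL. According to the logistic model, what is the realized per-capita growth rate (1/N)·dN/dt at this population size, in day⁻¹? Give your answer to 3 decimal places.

(1/N)·dN/dt = r(1 − N/K) = 0.265 × (1 − 125000/152000).
= 0.265 × 0.17763 = 0.047072.

0.047 per day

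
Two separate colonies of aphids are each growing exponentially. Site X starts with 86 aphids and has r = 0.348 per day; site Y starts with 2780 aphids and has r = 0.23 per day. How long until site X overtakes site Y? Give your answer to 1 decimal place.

Set 86·e^(0.348t) = 2780·e^(0.23t).
e^((0.348 − 0.23)t) = 2780/86 → e^(0.118·t) = 32.326.
0.118·t = ln(32.326) = 3.4759, so t = 3.4759/0.118 = 29.456.

29.5 days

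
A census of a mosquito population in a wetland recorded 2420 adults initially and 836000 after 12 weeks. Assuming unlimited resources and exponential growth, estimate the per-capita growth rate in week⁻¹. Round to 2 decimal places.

0.49 per week

From N(t) = N₀·e^(rt): e^(r·12) = 836000/2420 = 345.45.
r·12 = ln(345.45) = 5.8449, so r = 5.8449/12 = 0.48707.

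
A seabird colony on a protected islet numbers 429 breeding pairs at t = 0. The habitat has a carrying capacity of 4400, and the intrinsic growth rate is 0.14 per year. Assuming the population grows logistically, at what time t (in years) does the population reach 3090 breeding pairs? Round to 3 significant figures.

A = (K − N₀)/N₀ = (4400 − 429)/429 = 9.2564.
Solve 4400/(1 + 9.2564·e^(−0.14t)) = 3090: 1 + 9.2564·e^(−0.14t) = 1.4239, so e^(−0.14t) = 0.0458005.
−0.14·t = ln(0.0458005) = -3.0835, so t = 3.0835/0.14 = 22.025.

22.0 years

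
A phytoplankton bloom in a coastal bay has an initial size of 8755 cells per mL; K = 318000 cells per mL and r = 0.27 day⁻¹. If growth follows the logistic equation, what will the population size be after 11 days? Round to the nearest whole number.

113081 cells per mL

A = (K − N₀)/N₀ = (318000 − 8755)/8755 = 35.322.
N(t) = K/(1 + A·e^(−rt)) = 318000/(1 + 35.322×e^(−0.27×11)).
e^(−2.97) = 0.051303; denominator = 1 + 35.322×0.051303 = 2.8121.
N = 318000/2.8121 = 113081.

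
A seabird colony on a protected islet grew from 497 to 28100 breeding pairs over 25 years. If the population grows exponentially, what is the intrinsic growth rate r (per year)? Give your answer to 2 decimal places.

0.16 per year

From N(t) = N₀·e^(rt): e^(r·25) = 28100/497 = 56.539.
r·25 = ln(56.539) = 4.0349, so r = 4.0349/25 = 0.1614.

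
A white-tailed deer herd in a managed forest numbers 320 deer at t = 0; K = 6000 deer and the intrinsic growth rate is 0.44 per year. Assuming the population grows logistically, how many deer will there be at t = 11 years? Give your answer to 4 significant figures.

A = (K − N₀)/N₀ = (6000 − 320)/320 = 17.75.
N(t) = K/(1 + A·e^(−rt)) = 6000/(1 + 17.75×e^(−0.44×11)).
e^(−4.84) = 0.0079071; denominator = 1 + 17.75×0.0079071 = 1.1404.
N = 6000/1.1404 = 5261.54.

5262 deer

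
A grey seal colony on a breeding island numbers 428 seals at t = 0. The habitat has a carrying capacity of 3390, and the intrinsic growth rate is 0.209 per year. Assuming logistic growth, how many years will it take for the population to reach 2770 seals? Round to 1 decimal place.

16.4 years

A = (K − N₀)/N₀ = (3390 − 428)/428 = 6.9206.
Solve 3390/(1 + 6.9206·e^(−0.209t)) = 2770: 1 + 6.9206·e^(−0.209t) = 1.2238, so e^(−0.209t) = 0.0323423.
−0.209·t = ln(0.0323423) = -3.4314, so t = 3.4314/0.209 = 16.418.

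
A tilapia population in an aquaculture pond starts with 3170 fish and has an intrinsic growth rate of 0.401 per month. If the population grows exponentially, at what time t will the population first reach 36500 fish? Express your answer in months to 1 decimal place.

6.1 months

Set N₀·e^(rt) = 36500: e^(0.401·t) = 36500/3170 = 11.514.
0.401·t = ln(11.514) = 2.4436, so t = 2.4436/0.401 = 6.0937.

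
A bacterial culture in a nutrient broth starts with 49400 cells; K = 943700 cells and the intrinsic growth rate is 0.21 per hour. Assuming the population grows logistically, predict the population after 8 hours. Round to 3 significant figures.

A = (K − N₀)/N₀ = (943700 − 49400)/49400 = 18.103.
N(t) = K/(1 + A·e^(−rt)) = 943700/(1 + 18.103×e^(−0.21×8)).
e^(−1.68) = 0.18637; denominator = 1 + 18.103×0.18637 = 4.374.
N = 943700/4.374 = 215754.

216000 cells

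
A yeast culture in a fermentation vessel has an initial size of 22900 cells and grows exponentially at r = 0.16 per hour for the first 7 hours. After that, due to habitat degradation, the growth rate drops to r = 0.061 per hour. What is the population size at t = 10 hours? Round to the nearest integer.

Phase 1: N(7) = 22900·e^(0.16×7) = 22900·e^1.12 = 70185.2.
Phase 2 runs for 10 − 7 = 3 hours at r = 0.061.
N(10) = 70185.2·e^(0.061×3) = 70185.2·e^0.183 = 84279.4.

84279 cells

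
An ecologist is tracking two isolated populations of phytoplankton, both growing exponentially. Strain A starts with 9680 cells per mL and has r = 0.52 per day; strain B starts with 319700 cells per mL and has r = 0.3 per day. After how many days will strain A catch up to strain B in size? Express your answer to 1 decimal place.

Set 9680·e^(0.52t) = 319700·e^(0.3t).
e^((0.52 − 0.3)t) = 319700/9680 → e^(0.22·t) = 33.027.
0.22·t = ln(33.027) = 3.4973, so t = 3.4973/0.22 = 15.897.

15.9 days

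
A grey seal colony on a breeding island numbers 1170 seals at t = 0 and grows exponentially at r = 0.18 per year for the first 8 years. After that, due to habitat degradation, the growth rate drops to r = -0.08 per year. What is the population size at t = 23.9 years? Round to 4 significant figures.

1384 seals

Phase 1: N(8) = 1170·e^(0.18×8) = 1170·e^1.44 = 4938.21.
Phase 2 runs for 23.9 − 8 = 15.9 years at r = -0.08.
N(23.9) = 4938.21·e^(-0.08×15.9) = 4938.21·e^-1.272 = 1384.04.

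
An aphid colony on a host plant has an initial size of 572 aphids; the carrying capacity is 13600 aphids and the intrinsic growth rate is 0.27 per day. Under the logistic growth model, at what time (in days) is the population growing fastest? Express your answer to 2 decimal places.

11.58 days

Logistic growth is fastest at N = K/2 = 6800.
A = (K − N₀)/N₀ = 22.776. Set K/(1 + A·e^(−rt)) = K/2 → A·e^(−rt) = 1.
e^(−0.27t) = 1/22.776 = 0.0439054, so t = ln(22.776)/0.27 = 3.1257/0.27 = 11.577.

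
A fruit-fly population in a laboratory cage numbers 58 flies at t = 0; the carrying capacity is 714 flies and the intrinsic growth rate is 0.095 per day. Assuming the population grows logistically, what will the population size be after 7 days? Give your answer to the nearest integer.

105 flies

A = (K − N₀)/N₀ = (714 − 58)/58 = 11.31.
N(t) = K/(1 + A·e^(−rt)) = 714/(1 + 11.31×e^(−0.095×7)).
e^(−0.665) = 0.51427; denominator = 1 + 11.31×0.51427 = 6.8166.
N = 714/6.8166 = 104.744.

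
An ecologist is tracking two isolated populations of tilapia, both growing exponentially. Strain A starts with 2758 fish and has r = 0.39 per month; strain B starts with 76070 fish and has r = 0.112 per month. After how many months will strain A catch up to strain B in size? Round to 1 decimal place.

Set 2758·e^(0.39t) = 76070·e^(0.112t).
e^((0.39 − 0.112)t) = 76070/2758 → e^(0.278·t) = 27.582.
0.278·t = ln(27.582) = 3.3171, so t = 3.3171/0.278 = 11.932.

11.9 months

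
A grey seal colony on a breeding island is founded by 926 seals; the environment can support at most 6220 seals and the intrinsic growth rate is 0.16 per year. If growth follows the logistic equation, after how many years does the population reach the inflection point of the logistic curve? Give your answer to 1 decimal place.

10.9 years

Logistic growth is fastest at N = K/2 = 3110.
A = (K − N₀)/N₀ = 5.7171. Set K/(1 + A·e^(−rt)) = K/2 → A·e^(−rt) = 1.
e^(−0.16t) = 1/5.7171 = 0.174915, so t = ln(5.7171)/0.16 = 1.7435/0.16 = 10.897.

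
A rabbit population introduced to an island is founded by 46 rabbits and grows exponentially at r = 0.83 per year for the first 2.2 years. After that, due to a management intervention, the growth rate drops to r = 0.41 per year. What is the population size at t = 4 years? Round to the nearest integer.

597 rabbits

Phase 1: N(2.2) = 46·e^(0.83×2.2) = 46·e^1.826 = 285.614.
Phase 2 runs for 4 − 2.2 = 1.8 years at r = 0.41.
N(4) = 285.614·e^(0.41×1.8) = 285.614·e^0.738 = 597.433.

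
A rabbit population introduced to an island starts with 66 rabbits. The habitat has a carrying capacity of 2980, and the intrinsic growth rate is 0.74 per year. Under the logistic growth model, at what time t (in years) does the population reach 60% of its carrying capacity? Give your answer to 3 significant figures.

5.67 years

A = (K − N₀)/N₀ = (2980 − 66)/66 = 44.152.
Solve 2980/(1 + 44.152·e^(−0.74t)) = 1788: 1 + 44.152·e^(−0.74t) = 1.6667, so e^(−0.74t) = 0.0150995.
−0.74·t = ln(0.0150995) = -4.1931, so t = 4.1931/0.74 = 5.6663.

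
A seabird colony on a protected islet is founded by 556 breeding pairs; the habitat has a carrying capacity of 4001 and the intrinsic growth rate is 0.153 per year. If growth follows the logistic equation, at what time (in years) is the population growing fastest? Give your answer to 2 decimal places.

Logistic growth is fastest at N = K/2 = 2000.5.
A = (K − N₀)/N₀ = 6.196. Set K/(1 + A·e^(−rt)) = K/2 → A·e^(−rt) = 1.
e^(−0.153t) = 1/6.196 = 0.161393, so t = ln(6.196)/0.153 = 1.8239/0.153 = 11.921.

11.92 years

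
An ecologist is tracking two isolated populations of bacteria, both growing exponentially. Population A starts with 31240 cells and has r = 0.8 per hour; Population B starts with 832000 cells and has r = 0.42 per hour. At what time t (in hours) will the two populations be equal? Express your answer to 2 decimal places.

Set 31240·e^(0.8t) = 832000·e^(0.42t).
e^((0.8 − 0.42)t) = 832000/31240 → e^(0.38·t) = 26.633.
0.38·t = ln(26.633) = 3.2821, so t = 3.2821/0.38 = 8.6372.

8.64 hours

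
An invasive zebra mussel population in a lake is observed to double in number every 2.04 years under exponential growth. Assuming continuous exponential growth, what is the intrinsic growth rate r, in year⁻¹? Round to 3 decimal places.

r = ln(2)/t_d = 0.6931/2.04 = 0.33978.

0.340 per year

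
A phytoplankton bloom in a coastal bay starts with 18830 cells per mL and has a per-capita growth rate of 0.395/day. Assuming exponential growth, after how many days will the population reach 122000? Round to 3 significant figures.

4.73 days

Set N₀·e^(rt) = 122000: e^(0.395·t) = 122000/18830 = 6.479.
0.395·t = ln(6.479) = 1.8686, so t = 1.8686/0.395 = 4.7306.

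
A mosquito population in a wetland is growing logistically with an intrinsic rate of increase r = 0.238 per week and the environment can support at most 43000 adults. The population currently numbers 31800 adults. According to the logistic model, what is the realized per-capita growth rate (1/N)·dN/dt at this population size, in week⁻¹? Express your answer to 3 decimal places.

(1/N)·dN/dt = r(1 − N/K) = 0.238 × (1 − 31800/43000).
= 0.238 × 0.26047 = 0.061991.

0.062 per week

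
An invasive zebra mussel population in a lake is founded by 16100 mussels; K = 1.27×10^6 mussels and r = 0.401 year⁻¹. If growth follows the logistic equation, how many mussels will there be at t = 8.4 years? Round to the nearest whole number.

344863 mussels

A = (K − N₀)/N₀ = (1.27×10^6 − 16100)/16100 = 77.882.
N(t) = K/(1 + A·e^(−rt)) = 1.27×10^6/(1 + 77.882×e^(−0.401×8.4)).
e^(−3.368) = 0.034445; denominator = 1 + 77.882×0.034445 = 3.6826.
N = 1.27×10^6/3.6826 = 344863.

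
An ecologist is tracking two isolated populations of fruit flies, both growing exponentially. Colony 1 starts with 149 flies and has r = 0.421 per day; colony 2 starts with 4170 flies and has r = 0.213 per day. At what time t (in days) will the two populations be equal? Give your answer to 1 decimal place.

16.0 days

Set 149·e^(0.421t) = 4170·e^(0.213t).
e^((0.421 − 0.213)t) = 4170/149 → e^(0.208·t) = 27.987.
0.208·t = ln(27.987) = 3.3317, so t = 3.3317/0.208 = 16.018.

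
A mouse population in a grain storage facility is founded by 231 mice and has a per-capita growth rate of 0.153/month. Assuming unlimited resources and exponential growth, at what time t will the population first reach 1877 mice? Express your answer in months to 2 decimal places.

13.69 months

Set N₀·e^(rt) = 1877: e^(0.153·t) = 1877/231 = 8.1255.
0.153·t = ln(8.1255) = 2.095, so t = 2.095/0.153 = 13.693.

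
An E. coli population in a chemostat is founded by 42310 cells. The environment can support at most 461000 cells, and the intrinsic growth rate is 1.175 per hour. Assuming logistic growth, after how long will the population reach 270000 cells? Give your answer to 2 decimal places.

2.25 hours

A = (K − N₀)/N₀ = (461000 − 42310)/42310 = 9.8958.
Solve 461000/(1 + 9.8958·e^(−1.175t)) = 270000: 1 + 9.8958·e^(−1.175t) = 1.7074, so e^(−1.175t) = 0.0714858.
−1.175·t = ln(0.0714858) = -2.6383, so t = 2.6383/1.175 = 2.2453.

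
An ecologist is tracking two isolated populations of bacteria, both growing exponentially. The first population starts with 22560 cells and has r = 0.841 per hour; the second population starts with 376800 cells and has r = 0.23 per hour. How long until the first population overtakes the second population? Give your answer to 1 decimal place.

4.6 hours

Set 22560·e^(0.841t) = 376800·e^(0.23t).
e^((0.841 − 0.23)t) = 376800/22560 → e^(0.611·t) = 16.702.
0.611·t = ln(16.702) = 2.8155, so t = 2.8155/0.611 = 4.6081.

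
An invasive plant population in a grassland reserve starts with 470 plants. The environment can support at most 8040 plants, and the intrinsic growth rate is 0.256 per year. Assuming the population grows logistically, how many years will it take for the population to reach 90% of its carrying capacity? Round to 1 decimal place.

19.4 years

A = (K − N₀)/N₀ = (8040 − 470)/470 = 16.106.
Solve 8040/(1 + 16.106·e^(−0.256t)) = 7236: 1 + 16.106·e^(−0.256t) = 1.1111, so e^(−0.256t) = 0.00689858.
−0.256·t = ln(0.00689858) = -4.9764, so t = 4.9764/0.256 = 19.439.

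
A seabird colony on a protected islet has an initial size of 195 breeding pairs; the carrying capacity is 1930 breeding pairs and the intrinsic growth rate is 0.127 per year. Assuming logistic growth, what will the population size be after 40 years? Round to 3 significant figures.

1830 breeding pairs

A = (K − N₀)/N₀ = (1930 − 195)/195 = 8.8974.
N(t) = K/(1 + A·e^(−rt)) = 1930/(1 + 8.8974×e^(−0.127×40)).
e^(−5.08) = 0.0062199; denominator = 1 + 8.8974×0.0062199 = 1.0553.
N = 1930/1.0553 = 1828.79.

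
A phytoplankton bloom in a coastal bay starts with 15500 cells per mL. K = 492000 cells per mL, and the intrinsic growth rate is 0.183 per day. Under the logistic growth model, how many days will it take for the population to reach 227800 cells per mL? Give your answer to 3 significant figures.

17.9 days

A = (K − N₀)/N₀ = (492000 − 15500)/15500 = 30.742.
Solve 492000/(1 + 30.742·e^(−0.183t)) = 227800: 1 + 30.742·e^(−0.183t) = 2.1598, so e^(−0.183t) = 0.0377266.
−0.183·t = ln(0.0377266) = -3.2774, so t = 3.2774/0.183 = 17.909.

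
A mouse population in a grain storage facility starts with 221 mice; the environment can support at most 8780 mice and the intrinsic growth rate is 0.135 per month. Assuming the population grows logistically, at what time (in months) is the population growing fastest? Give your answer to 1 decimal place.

27.1 months

Logistic growth is fastest at N = K/2 = 4390.
A = (K − N₀)/N₀ = 38.729. Set K/(1 + A·e^(−rt)) = K/2 → A·e^(−rt) = 1.
e^(−0.135t) = 1/38.729 = 0.0258208, so t = ln(38.729)/0.135 = 3.6566/0.135 = 27.086.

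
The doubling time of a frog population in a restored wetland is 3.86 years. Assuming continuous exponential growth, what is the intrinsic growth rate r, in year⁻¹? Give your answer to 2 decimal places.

0.18 per year

r = ln(2)/t_d = 0.6931/3.86 = 0.17957.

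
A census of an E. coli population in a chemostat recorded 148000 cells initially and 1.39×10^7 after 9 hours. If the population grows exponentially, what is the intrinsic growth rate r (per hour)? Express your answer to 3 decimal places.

From N(t) = N₀·e^(rt): e^(r·9) = 1.39×10^7/148000 = 93.919.
r·9 = ln(93.919) = 4.5424, so r = 4.5424/9 = 0.50471.

0.505 per hour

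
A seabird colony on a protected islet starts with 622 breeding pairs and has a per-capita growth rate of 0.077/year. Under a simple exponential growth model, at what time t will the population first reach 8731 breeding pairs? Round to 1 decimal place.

34.3 years

Set N₀·e^(rt) = 8731: e^(0.077·t) = 8731/622 = 14.037.
0.077·t = ln(14.037) = 2.6417, so t = 2.6417/0.077 = 34.308.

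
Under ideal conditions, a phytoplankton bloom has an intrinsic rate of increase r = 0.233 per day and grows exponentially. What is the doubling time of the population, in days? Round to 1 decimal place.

3.0 days

Doubling time t_d = ln(2)/r = 0.6931/0.233 = 2.9749.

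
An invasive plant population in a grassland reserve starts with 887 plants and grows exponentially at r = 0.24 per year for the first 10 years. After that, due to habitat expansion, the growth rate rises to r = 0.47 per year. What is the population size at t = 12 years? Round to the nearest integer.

Phase 1: N(10) = 887·e^(0.24×10) = 887·e^2.4 = 9777.56.
Phase 2 runs for 12 − 10 = 2 years at r = 0.47.
N(12) = 9777.56·e^(0.47×2) = 9777.56·e^0.94 = 25030.4.

25030 plants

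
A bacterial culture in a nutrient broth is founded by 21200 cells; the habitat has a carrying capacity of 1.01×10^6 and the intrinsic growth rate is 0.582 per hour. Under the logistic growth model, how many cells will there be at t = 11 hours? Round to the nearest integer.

A = (K − N₀)/N₀ = (1.01×10^6 − 21200)/21200 = 46.642.
N(t) = K/(1 + A·e^(−rt)) = 1.01×10^6/(1 + 46.642×e^(−0.582×11)).
e^(−6.402) = 0.0016582; denominator = 1 + 46.642×0.0016582 = 1.0773.
N = 1.01×10^6/1.0773 = 937492.

937492 cells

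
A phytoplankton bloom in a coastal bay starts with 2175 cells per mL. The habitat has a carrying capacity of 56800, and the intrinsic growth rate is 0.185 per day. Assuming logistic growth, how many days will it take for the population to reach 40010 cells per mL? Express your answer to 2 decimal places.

A = (K − N₀)/N₀ = (56800 − 2175)/2175 = 25.115.
Solve 56800/(1 + 25.115·e^(−0.185t)) = 40010: 1 + 25.115·e^(−0.185t) = 1.4196, so e^(−0.185t) = 0.016709.
−0.185·t = ln(0.016709) = -4.0918, so t = 4.0918/0.185 = 22.118.

22.12 days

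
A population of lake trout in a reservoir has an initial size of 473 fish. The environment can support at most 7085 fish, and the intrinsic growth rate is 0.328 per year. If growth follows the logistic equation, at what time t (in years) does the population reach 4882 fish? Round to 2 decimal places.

A = (K − N₀)/N₀ = (7085 − 473)/473 = 13.979.
Solve 7085/(1 + 13.979·e^(−0.328t)) = 4882: 1 + 13.979·e^(−0.328t) = 1.4512, so e^(−0.328t) = 0.0322809.
−0.328·t = ln(0.0322809) = -3.4333, so t = 3.4333/0.328 = 10.467.

10.47 years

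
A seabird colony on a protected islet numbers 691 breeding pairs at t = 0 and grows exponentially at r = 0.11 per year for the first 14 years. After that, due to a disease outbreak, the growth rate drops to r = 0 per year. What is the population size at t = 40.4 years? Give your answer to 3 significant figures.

3220 breeding pairs

Phase 1: N(14) = 691·e^(0.11×14) = 691·e^1.54 = 3223.23.
Phase 2 runs for 40.4 − 14 = 26.4 years at r = 0.
N(40.4) = 3223.23·e^(0×26.4) = 3223.23·e^0 = 3223.23.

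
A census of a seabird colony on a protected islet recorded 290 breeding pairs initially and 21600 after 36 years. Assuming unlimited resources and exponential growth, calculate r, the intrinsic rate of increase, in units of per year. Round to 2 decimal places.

0.12 per year

From N(t) = N₀·e^(rt): e^(r·36) = 21600/290 = 74.483.
r·36 = ln(74.483) = 4.3106, so r = 4.3106/36 = 0.11974.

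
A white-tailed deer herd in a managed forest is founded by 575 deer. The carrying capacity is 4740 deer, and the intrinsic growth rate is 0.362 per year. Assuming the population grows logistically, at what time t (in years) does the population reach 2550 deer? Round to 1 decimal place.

A = (K − N₀)/N₀ = (4740 − 575)/575 = 7.2435.
Solve 4740/(1 + 7.2435·e^(−0.362t)) = 2550: 1 + 7.2435·e^(−0.362t) = 1.8588, so e^(−0.362t) = 0.118565.
−0.362·t = ln(0.118565) = -2.1323, so t = 2.1323/0.362 = 5.8903.

5.9 years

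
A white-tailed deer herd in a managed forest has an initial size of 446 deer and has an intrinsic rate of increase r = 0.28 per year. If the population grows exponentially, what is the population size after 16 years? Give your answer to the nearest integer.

N(t) = N₀·e^(rt) = 446 × e^(0.28×16) = 446 × e^4.48.
e^4.48 ≈ 88.235, so N ≈ 446 × 88.235 = 39352.7.

39353 deer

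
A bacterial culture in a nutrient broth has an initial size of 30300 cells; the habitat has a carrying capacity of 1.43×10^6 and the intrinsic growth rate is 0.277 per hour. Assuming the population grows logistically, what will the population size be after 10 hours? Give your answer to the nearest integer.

367170 cells

A = (K − N₀)/N₀ = (1.43×10^6 − 30300)/30300 = 46.195.
N(t) = K/(1 + A·e^(−rt)) = 1.43×10^6/(1 + 46.195×e^(−0.277×10)).
e^(−2.77) = 0.062662; denominator = 1 + 46.195×0.062662 = 3.8947.
N = 1.43×10^6/3.8947 = 367170.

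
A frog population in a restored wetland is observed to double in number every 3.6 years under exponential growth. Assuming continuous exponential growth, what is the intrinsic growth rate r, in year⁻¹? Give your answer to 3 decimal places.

r = ln(2)/t_d = 0.6931/3.6 = 0.19254.

0.193 per year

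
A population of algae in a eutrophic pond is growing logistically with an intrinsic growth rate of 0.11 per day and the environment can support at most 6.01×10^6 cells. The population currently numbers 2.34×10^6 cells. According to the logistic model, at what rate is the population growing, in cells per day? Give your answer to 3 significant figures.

157000 cells per day

dN/dt = rN(1 − N/K) = 0.11 × 2.34×10^6 × (1 − 2.34×10^6/6.01×10^6).
1 − 2.34×10^6/6.01×10^6 = 0.61065; dN/dt = 0.11 × 2.34×10^6 × 0.61065 = 1.57181×10^5.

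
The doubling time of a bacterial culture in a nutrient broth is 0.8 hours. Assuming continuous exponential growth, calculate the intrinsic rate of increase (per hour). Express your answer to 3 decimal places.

r = ln(2)/t_d = 0.6931/0.8 = 0.86643.

0.866 per hour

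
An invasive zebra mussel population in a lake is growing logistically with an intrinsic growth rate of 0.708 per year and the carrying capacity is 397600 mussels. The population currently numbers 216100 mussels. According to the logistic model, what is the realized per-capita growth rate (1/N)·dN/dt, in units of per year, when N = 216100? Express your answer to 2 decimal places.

0.32 per year

(1/N)·dN/dt = r(1 − N/K) = 0.708 × (1 − 216100/397600).
= 0.708 × 0.45649 = 0.32319.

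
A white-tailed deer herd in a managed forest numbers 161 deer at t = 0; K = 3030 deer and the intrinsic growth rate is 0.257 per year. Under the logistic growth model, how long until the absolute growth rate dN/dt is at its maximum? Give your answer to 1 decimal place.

Logistic growth is fastest at N = K/2 = 1515.
A = (K − N₀)/N₀ = 17.82. Set K/(1 + A·e^(−rt)) = K/2 → A·e^(−rt) = 1.
e^(−0.257t) = 1/17.82 = 0.0561171, so t = ln(17.82)/0.257 = 2.8803/0.257 = 11.207.

11.2 years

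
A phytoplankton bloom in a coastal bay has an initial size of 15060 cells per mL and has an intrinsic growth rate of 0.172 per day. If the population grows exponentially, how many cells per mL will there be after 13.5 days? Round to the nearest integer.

N(t) = N₀·e^(rt) = 15060 × e^(0.172×13.5) = 15060 × e^2.322.
e^2.322 ≈ 10.196, so N ≈ 15060 × 10.196 = 153552.

153552 cells per mL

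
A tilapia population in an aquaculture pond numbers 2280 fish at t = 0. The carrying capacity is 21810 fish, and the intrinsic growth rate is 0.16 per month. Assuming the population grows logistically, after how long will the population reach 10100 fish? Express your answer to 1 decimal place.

12.5 months

A = (K − N₀)/N₀ = (21810 − 2280)/2280 = 8.5658.
Solve 21810/(1 + 8.5658·e^(−0.16t)) = 10100: 1 + 8.5658·e^(−0.16t) = 2.1594, so e^(−0.16t) = 0.135353.
−0.16·t = ln(0.135353) = -1.9999, so t = 1.9999/0.16 = 12.499.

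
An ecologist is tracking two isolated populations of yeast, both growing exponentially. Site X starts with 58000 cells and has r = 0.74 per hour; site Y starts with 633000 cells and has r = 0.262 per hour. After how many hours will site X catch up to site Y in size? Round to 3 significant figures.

5.00 hours

Set 58000·e^(0.74t) = 633000·e^(0.262t).
e^((0.74 − 0.262)t) = 633000/58000 → e^(0.478·t) = 10.914.
0.478·t = ln(10.914) = 2.39, so t = 2.39/0.478 = 5.0001.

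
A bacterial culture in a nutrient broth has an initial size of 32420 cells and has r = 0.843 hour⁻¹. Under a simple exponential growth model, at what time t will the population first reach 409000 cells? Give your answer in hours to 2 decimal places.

3.01 hours

Set N₀·e^(rt) = 409000: e^(0.843·t) = 409000/32420 = 12.616.
0.843·t = ln(12.616) = 2.5349, so t = 2.5349/0.843 = 3.007.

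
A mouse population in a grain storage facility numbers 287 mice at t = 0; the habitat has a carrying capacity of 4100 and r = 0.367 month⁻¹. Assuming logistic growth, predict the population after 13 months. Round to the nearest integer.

A = (K − N₀)/N₀ = (4100 − 287)/287 = 13.286.
N(t) = K/(1 + A·e^(−rt)) = 4100/(1 + 13.286×e^(−0.367×13)).
e^(−4.771) = 0.0084719; denominator = 1 + 13.286×0.0084719 = 1.1126.
N = 4100/1.1126 = 3685.21.

3685 mice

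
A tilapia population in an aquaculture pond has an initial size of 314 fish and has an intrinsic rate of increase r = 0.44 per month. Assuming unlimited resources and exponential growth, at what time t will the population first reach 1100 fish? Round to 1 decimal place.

Set N₀·e^(rt) = 1100: e^(0.44·t) = 1100/314 = 3.5032.
0.44·t = ln(3.5032) = 1.2537, so t = 1.2537/0.44 = 2.8493.

2.8 months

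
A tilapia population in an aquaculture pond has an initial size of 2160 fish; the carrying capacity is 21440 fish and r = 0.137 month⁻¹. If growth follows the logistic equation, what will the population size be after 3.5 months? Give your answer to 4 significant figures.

A = (K − N₀)/N₀ = (21440 − 2160)/2160 = 8.9259.
N(t) = K/(1 + A·e^(−rt)) = 21440/(1 + 8.9259×e^(−0.137×3.5)).
e^(−0.4795) = 0.61909; denominator = 1 + 8.9259×0.61909 = 6.526.
N = 21440/6.526 = 3285.33.

3285 fish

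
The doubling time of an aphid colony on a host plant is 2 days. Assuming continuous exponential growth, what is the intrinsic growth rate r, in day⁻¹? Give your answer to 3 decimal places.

r = ln(2)/t_d = 0.6931/2 = 0.34657.

0.347 per day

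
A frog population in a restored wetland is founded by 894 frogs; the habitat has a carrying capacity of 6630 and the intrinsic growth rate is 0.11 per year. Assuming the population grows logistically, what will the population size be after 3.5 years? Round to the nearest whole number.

A = (K − N₀)/N₀ = (6630 − 894)/894 = 6.4161.
N(t) = K/(1 + A·e^(−rt)) = 6630/(1 + 6.4161×e^(−0.11×3.5)).
e^(−0.385) = 0.68045; denominator = 1 + 6.4161×0.68045 = 5.3658.
N = 6630/5.3658 = 1235.59.

1236 frogs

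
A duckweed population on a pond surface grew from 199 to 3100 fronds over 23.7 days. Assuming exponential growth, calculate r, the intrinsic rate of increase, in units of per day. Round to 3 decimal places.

From N(t) = N₀·e^(rt): e^(r·23.7) = 3100/199 = 15.578.
r·23.7 = ln(15.578) = 2.7459, so r = 2.7459/23.7 = 0.11586.

0.116 per day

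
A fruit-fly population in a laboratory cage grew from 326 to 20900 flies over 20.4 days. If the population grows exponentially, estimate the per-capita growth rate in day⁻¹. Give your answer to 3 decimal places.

From N(t) = N₀·e^(rt): e^(r·20.4) = 20900/326 = 64.11.
r·20.4 = ln(64.11) = 4.1606, so r = 4.1606/20.4 = 0.20395.

0.204 per day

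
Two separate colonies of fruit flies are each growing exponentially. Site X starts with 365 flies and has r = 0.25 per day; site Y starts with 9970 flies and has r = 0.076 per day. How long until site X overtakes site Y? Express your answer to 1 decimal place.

Set 365·e^(0.25t) = 9970·e^(0.076t).
e^((0.25 − 0.076)t) = 9970/365 → e^(0.174·t) = 27.315.
0.174·t = ln(27.315) = 3.3074, so t = 3.3074/0.174 = 19.008.

19.0 days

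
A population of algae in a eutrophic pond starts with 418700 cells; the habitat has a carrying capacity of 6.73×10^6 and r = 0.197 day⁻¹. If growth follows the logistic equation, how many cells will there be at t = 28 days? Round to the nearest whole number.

6345319 cells

A = (K − N₀)/N₀ = (6.73×10^6 − 418700)/418700 = 15.074.
N(t) = K/(1 + A·e^(−rt)) = 6.73×10^6/(1 + 15.074×e^(−0.197×28)).
e^(−5.516) = 0.0040219; denominator = 1 + 15.074×0.0040219 = 1.0606.
N = 6.73×10^6/1.0606 = 6.345319×10^6.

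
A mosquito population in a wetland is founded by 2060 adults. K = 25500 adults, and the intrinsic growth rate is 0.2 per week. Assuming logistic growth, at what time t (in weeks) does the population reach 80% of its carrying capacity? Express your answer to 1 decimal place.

19.1 weeks

A = (K − N₀)/N₀ = (25500 − 2060)/2060 = 11.379.
Solve 25500/(1 + 11.379·e^(−0.2t)) = 20400: 1 + 11.379·e^(−0.2t) = 1.25, so e^(−0.2t) = 0.021971.
−0.2·t = ln(0.021971) = -3.818, so t = 3.818/0.2 = 19.09.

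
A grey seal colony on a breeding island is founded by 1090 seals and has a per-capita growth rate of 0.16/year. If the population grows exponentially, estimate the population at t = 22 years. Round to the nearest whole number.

N(t) = N₀·e^(rt) = 1090 × e^(0.16×22) = 1090 × e^3.52.
e^3.52 ≈ 33.784, so N ≈ 1090 × 33.784 = 36825.

36825 seals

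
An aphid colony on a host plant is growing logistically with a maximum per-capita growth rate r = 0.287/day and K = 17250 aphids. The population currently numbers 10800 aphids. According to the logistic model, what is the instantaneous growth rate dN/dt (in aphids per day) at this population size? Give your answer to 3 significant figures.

dN/dt = rN(1 − N/K) = 0.287 × 10800 × (1 − 10800/17250).
1 − 10800/17250 = 0.37391; dN/dt = 0.287 × 10800 × 0.37391 = 1159.

1160 aphids per day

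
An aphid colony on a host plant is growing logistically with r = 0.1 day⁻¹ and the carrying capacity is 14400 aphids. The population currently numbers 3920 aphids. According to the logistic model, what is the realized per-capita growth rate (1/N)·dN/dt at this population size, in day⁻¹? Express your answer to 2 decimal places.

(1/N)·dN/dt = r(1 − N/K) = 0.1 × (1 − 3920/14400).
= 0.1 × 0.72778 = 0.072778.

0.07 per day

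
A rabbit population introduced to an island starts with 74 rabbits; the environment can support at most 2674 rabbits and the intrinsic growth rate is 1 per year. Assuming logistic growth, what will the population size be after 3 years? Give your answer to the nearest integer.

A = (K − N₀)/N₀ = (2674 − 74)/74 = 35.135.
N(t) = K/(1 + A·e^(−rt)) = 2674/(1 + 35.135×e^(−1×3)).
e^(−3) = 0.049787; denominator = 1 + 35.135×0.049787 = 2.7493.
N = 2674/2.7493 = 972.62.

973 rabbits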